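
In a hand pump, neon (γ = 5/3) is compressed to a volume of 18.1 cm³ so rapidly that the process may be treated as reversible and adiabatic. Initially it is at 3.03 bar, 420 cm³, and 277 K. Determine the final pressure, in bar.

P₂ ≈ 572 bar

Since PV^γ is constant along a reversible adiabat, P₂ = P₁ (V₁/V₂)^γ.
P₂ = 3.03 × (420/18.1)^(5/3) = 572 bar.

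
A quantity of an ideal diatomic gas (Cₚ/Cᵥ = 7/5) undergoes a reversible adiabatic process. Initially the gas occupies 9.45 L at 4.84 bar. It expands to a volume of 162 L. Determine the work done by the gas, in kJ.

P₂ = P₁(V₁/V₂)^γ = 4.84×(9.45/162)^(7/5) = 0.0906 bar.
For a reversible adiabat, W_by_gas = (P₁V₁ − P₂V₂)/(γ−1).
W_by = (484000×0.00945 − 9060×0.162) / (2/5) = 7765 J.

W ≈ 7.77 kJ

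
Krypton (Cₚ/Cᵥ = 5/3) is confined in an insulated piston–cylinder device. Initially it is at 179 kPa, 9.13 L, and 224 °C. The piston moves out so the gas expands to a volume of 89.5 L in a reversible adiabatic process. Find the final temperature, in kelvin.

T₂ ≈ 109 K

For a reversible adiabat TV^(γ−1) is constant, so T₂ = T₁ (V₁/V₂)^(γ−1).
T₁ = 224 °C = 497.1 K.
T₂ = 497.1 × (9.13/89.5)^(2/3) = 108.5 K.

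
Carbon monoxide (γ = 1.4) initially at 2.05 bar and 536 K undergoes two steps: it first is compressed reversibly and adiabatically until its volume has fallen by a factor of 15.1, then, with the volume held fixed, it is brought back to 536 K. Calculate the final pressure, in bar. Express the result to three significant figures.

Adiabatic step (PV^γ = const): P₂ = 2.05×15.1^(1.4) = 91.69 bar; T₂ = 536×15.1^(0.4) = 1588 K.
Isochoric: P₃ = P₂(T₃/T₂) = 91.69 × (536/1588) = 30.96 bar.

P₃ ≈ 31.0 bar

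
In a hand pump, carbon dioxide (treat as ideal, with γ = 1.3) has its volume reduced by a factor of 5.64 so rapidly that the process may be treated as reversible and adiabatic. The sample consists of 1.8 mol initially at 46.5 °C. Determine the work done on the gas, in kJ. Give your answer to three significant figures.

For a reversible adiabat TV^(γ−1) is constant, so T₂ = T₁ (V₁/V₂)^(γ−1).
T₁ = 46.5 °C = 319.6 K.
T₂ = 319.6 × 5.64^(0.3) = 537.1 K.
Q = 0, so ΔU = W_on_gas = nCᵥΔT with Cᵥ = R/(γ−1) = 27.71 J/(mol·K).
ΔU = 1.8 × 27.71 × (537.1 − 319.6) = 10850 J.

W ≈ 10.8 kJ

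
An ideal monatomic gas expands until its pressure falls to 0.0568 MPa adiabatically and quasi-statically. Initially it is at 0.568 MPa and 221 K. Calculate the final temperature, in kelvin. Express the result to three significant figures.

Adiabatic: T₂/T₁ = (P₂/P₁)^((γ−1)/γ).
For a monatomic ideal gas γ = 5/3, so (γ−1)/γ = 2/5.
T₂ = 221 × (0.0568/0.568)^(2/5) = 87.98 K.

T₂ ≈ 88.0 K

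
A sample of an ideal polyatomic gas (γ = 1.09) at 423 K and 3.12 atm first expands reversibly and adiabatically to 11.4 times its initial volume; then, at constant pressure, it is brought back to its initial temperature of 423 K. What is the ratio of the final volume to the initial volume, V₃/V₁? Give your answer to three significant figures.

Adiabatic step: V₂/V₁ = 11.4; T₂ = T₁·(1/11.4)^(0.09) = 339.8 K.
Isobaric step: V₃/V₂ = T₃/T₂ = 423/339.8.
V₃/V₁ = (V₂/V₁)(V₃/V₂) = 11.4 × (423/339.8) = 14.19.

V₃/V₁ ≈ 14.2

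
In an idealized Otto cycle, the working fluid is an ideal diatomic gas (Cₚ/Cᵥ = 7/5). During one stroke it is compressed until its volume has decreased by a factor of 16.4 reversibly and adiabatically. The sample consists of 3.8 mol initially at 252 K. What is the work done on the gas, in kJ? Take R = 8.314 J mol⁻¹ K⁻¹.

W ≈ 41.0 kJ

Adiabatic: T₁V₁^(γ−1) = T₂V₂^(γ−1) ⇒ T₂ = T₁ (V₁/V₂)^(γ−1).
T₂ = 252 × 16.4^(2/5) = 771.5 K.
Q = 0, so ΔU = W_on_gas = nCᵥΔT with Cᵥ = R/(γ−1) = 20.79 J/(mol·K).
ΔU = 3.8 × 20.79 × (771.5 − 252) = 41030 J.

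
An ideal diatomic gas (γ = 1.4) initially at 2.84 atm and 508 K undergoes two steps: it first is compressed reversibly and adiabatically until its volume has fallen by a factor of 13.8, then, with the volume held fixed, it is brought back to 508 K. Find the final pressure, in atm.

P₃ ≈ 39.2 atm

Adiabatic step (PV^γ = const): P₂ = 2.84×13.8^(1.4) = 112 atm; T₂ = 508×13.8^(0.4) = 1451 K.
Isochoric: P₃ = P₂(T₃/T₂) = 112 × (508/1451) = 39.19 atm.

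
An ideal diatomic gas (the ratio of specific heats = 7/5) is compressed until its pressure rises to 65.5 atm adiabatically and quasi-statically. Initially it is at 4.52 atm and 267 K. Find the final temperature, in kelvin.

T₂ ≈ 573 K

Along an adiabat T P^((1−γ)/γ) is constant, so T₂ = T₁ (P₂/P₁)^((γ−1)/γ).
T₂ = 267 × (65.5/4.52)^(2/7) = 573.1 K.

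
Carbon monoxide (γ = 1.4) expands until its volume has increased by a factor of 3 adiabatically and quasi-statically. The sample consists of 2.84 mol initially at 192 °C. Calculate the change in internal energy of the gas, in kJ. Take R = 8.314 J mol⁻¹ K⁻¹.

ΔU ≈ -9.76 kJ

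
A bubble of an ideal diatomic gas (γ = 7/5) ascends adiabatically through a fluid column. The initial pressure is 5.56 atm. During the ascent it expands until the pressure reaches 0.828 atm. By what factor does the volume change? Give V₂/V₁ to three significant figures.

From PV^γ = const, V₂/V₁ = (P₁/P₂)^(1/γ).
V₂/V₁ = (5.56/0.828)^(5/7) = 3.897.

V₂/V₁ ≈ 3.90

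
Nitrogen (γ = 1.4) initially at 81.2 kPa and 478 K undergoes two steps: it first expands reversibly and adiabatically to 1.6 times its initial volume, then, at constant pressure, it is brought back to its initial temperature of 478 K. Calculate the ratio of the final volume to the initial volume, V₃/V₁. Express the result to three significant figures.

Adiabatic step: V₂/V₁ = 1.6; T₂ = T₁·(1/1.6)^(0.4) = 396.1 K.
Isobaric step: V₃/V₂ = T₃/T₂ = 478/396.1.
V₃/V₁ = (V₂/V₁)(V₃/V₂) = 1.6 × (478/396.1) = 1.931.

V₃/V₁ ≈ 1.93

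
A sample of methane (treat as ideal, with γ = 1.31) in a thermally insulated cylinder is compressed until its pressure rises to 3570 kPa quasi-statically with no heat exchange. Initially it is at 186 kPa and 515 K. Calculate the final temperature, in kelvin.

T₂ ≈ 1040 K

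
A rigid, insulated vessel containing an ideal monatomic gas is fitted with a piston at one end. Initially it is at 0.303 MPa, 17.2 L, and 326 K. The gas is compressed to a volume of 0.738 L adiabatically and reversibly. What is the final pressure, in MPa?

P₂ ≈ 57.6 MPa

Adiabatic: P₁V₁^γ = P₂V₂^γ ⇒ P₂ = P₁ (V₁/V₂)^γ.
γ = 5/3 for a monatomic ideal gas.
P₂ = 0.303 × (17.2/0.738)^(5/3) = 57.62 MPa.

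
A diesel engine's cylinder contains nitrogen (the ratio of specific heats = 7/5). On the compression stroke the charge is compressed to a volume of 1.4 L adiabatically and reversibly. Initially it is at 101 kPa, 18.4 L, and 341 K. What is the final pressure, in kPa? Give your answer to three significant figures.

Since PV^γ is constant along a reversible adiabat, P₂ = P₁ (V₁/V₂)^γ.
P₂ = 101 × (18.4/1.4)^(7/5) = 3720 kPa.

P₂ ≈ 3720 kPa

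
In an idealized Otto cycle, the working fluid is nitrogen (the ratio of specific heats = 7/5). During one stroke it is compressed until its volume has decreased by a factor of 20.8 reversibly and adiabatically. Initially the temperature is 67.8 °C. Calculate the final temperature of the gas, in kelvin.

Adiabatic: T₁V₁^(γ−1) = T₂V₂^(γ−1) ⇒ T₂ = T₁ (V₁/V₂)^(γ−1).
T₁ = 67.8 °C = 340.9 K.
T₂ = 340.9 × 20.8^(2/5) = 1148 K.

T₂ ≈ 1150 K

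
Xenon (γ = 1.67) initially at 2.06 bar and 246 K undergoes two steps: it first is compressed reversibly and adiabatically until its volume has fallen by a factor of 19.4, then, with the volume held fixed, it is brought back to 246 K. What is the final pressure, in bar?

P₃ ≈ 40.0 bar

Adiabatic step (PV^γ = const): P₂ = 2.06×19.4^(1.67) = 291.4 bar; T₂ = 246×19.4^(0.67) = 1794 K.
Isochoric: P₃ = P₂(T₃/T₂) = 291.4 × (246/1794) = 39.96 bar.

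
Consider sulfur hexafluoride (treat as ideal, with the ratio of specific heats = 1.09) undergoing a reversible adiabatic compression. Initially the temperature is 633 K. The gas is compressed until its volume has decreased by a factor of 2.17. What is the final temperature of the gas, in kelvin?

T₂ ≈ 679 K

Adiabatic: T₁V₁^(γ−1) = T₂V₂^(γ−1) ⇒ T₂ = T₁ (V₁/V₂)^(γ−1).
T₂ = 633 × 2.17^(0.09) = 678.7 K.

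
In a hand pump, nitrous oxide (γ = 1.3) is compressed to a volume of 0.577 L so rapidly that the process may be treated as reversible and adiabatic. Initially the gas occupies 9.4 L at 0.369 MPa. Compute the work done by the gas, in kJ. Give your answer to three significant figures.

W ≈ -15.1 kJ

P₂ = P₁(V₁/V₂)^γ = 0.369×(9.4/0.577)^(1.3) = 13.89 MPa.
For a reversible adiabat, W_by_gas = (P₁V₁ − P₂V₂)/(γ−1).
W_by = (369000×0.0094 − 1.389×10^7×0.000577) / (0.3) = -15140 J.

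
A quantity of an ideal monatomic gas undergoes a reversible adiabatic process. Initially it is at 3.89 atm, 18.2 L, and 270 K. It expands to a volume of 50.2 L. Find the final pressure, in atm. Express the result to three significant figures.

P₂ ≈ 0.717 atm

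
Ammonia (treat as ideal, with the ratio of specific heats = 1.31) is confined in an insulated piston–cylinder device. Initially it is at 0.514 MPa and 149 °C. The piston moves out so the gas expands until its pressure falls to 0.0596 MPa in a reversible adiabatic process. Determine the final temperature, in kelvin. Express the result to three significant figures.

Along an adiabat T P^((1−γ)/γ) is constant, so T₂ = T₁ (P₂/P₁)^((γ−1)/γ).
T₁ = 149 °C = 422.1 K.
T₂ = 422.1 × (0.0596/0.514)^(0.237) = 253.5 K.

T₂ ≈ 254 K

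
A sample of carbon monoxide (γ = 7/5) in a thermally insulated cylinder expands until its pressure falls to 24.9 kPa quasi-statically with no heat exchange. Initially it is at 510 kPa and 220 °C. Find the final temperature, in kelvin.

T₂ ≈ 208 K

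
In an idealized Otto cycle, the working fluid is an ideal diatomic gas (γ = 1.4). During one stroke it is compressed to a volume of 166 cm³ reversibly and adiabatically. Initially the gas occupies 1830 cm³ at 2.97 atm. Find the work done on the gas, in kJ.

W ≈ 2.22 kJ

P₂ = P₁(V₁/V₂)^γ = 2.97×(1830/166)^(1.4) = 85.51 atm.
For a reversible adiabat, W_by_gas = (P₁V₁ − P₂V₂)/(γ−1).
W_by = (300900×0.00183 − 8.665×10^6×0.000166) / (0.4) = -2219 J.
W_on_gas = −W_by = 2219 J.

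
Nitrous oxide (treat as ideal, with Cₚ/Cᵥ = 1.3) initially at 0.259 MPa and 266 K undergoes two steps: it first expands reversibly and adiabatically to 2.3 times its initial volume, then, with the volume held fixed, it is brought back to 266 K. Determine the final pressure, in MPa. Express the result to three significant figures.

P₃ ≈ 0.113 MPa

Adiabatic step (PV^γ = const): P₂ = 0.259×(1/2.3)^(1.3) = 0.08771 MPa; T₂ = 266×(1/2.3)^(0.3) = 207.2 K.
Isochoric: P₃ = P₂(T₃/T₂) = 0.08771 × (266/207.2) = 0.1126 MPa.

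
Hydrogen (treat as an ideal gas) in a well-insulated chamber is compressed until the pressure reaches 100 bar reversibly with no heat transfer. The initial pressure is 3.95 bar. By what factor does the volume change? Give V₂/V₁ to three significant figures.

V₂/V₁ ≈ 0.0994

From PV^γ = const, V₂/V₁ = (P₁/P₂)^(1/γ).
For a diatomic ideal gas γ = 7/5.
V₂/V₁ = (3.95/100)^(5/7) = 0.09944.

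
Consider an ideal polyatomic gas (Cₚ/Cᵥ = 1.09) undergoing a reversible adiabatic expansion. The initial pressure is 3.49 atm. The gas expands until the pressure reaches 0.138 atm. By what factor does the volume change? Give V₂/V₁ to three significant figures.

From PV^γ = const, V₂/V₁ = (P₁/P₂)^(1/γ).
V₂/V₁ = (3.49/0.138)^(0.917) = 19.37.

V₂/V₁ ≈ 19.4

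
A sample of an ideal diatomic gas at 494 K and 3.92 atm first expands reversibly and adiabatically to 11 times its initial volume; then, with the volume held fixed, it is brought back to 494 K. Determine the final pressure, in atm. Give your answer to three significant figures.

P₃ ≈ 0.356 atm

For a diatomic ideal gas γ = 7/5.
Adiabatic step (PV^γ = const): P₂ = 3.92×(1/11)^(7/5) = 0.1366 atm; T₂ = 494×(1/11)^(2/5) = 189.3 K.
Isochoric: P₃ = P₂(T₃/T₂) = 0.1366 × (494/189.3) = 0.3564 atm.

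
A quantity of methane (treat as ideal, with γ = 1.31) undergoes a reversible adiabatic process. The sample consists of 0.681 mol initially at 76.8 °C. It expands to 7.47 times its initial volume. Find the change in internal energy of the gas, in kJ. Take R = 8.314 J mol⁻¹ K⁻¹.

ΔU ≈ -2.96 kJ

For a reversible adiabat TV^(γ−1) is constant, so T₂ = T₁ (V₁/V₂)^(γ−1).
T₁ = 76.8 °C = 349.9 K.
T₂ = 349.9 × (1/7.47)^(0.31) = 187.6 K.
Q = 0, so ΔU = W_on_gas = nCᵥΔT with Cᵥ = R/(γ−1) = 26.82 J/(mol·K).
ΔU = 0.681 × 26.82 × (187.6 − 349.9) = -2965 J.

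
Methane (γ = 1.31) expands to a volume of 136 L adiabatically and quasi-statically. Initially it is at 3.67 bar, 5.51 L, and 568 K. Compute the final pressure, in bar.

Adiabatic: P₁V₁^γ = P₂V₂^γ ⇒ P₂ = P₁ (V₁/V₂)^γ.
P₂ = 3.67 × (5.51/136)^(1.31) = 0.05503 bar.

P₂ ≈ 0.0550 bar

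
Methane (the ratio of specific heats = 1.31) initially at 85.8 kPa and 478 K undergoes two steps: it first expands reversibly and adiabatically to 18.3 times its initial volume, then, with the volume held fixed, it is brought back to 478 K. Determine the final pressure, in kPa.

P₃ ≈ 4.69 kPa

Adiabatic step (PV^γ = const): P₂ = 85.8×(1/18.3)^(1.31) = 1.904 kPa; T₂ = 478×(1/18.3)^(0.31) = 194.1 K.
Isochoric: P₃ = P₂(T₃/T₂) = 1.904 × (478/194.1) = 4.689 kPa.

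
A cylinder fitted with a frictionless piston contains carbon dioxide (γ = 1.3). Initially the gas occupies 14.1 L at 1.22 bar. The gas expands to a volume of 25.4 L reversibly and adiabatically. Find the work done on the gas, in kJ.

W ≈ -0.928 kJ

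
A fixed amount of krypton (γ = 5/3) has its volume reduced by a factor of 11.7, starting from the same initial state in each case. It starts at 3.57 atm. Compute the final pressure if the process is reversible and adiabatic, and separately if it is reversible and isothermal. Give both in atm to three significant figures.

Isothermal: P₂ = P₁(V₁/V₂) = 3.57×11.7 = 41.77 atm.
Adiabatic: P₂ = P₁(V₁/V₂)^γ = 3.57×11.7^(5/3) = 215.3 atm.

adiabatic: 215 atm; isothermal: 41.8 atm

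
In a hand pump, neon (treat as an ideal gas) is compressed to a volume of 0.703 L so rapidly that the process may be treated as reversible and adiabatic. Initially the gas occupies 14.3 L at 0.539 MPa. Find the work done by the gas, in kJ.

W ≈ -74.6 kJ

γ = 5/3 for a monatomic ideal gas.
P₂ = P₁(V₁/V₂)^γ = 0.539×(14.3/0.703)^(5/3) = 81.7 MPa.
For a reversible adiabat, W_by_gas = (P₁V₁ − P₂V₂)/(γ−1).
W_by = (539000×0.0143 − 8.17×10^7×0.000703) / (2/3) = -74590 J.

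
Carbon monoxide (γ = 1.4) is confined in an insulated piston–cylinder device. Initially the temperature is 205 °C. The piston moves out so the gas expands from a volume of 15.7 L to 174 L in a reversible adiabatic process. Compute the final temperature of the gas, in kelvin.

For a reversible adiabat TV^(γ−1) is constant, so T₂ = T₁ (V₁/V₂)^(γ−1).
T₁ = 205 °C = 478.1 K.
T₂ = 478.1 × (15.7/174)^(0.4) = 182.7 K.

T₂ ≈ 183 K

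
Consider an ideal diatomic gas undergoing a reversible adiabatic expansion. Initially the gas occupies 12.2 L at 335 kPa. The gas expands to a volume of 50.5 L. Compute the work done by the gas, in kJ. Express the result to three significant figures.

γ = 7/5 for a diatomic ideal gas.
P₂ = P₁(V₁/V₂)^γ = 335×(12.2/50.5)^(7/5) = 45.85 kPa.
For a reversible adiabat, W_by_gas = (P₁V₁ − P₂V₂)/(γ−1).
W_by = (335000×0.0122 − 45850×0.0505) / (2/5) = 4429 J.

W ≈ 4.43 kJ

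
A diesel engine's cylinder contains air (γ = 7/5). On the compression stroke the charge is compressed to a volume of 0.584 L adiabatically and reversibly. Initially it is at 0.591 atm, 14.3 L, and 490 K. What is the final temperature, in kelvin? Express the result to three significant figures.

T₂ ≈ 1760 K

For a reversible adiabat TV^(γ−1) is constant, so T₂ = T₁ (V₁/V₂)^(γ−1).
T₂ = 490 × (14.3/0.584)^(2/5) = 1761 K.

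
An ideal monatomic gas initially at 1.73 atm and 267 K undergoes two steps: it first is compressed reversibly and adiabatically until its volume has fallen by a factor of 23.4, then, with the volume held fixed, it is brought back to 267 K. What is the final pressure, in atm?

For a monatomic ideal gas γ = 5/3.
Adiabatic step (PV^γ = const): P₂ = 1.73×23.4^(5/3) = 331.2 atm; T₂ = 267×23.4^(2/3) = 2184 K.
Isochoric: P₃ = P₂(T₃/T₂) = 331.2 × (267/2184) = 40.48 atm.

P₃ ≈ 40.5 atm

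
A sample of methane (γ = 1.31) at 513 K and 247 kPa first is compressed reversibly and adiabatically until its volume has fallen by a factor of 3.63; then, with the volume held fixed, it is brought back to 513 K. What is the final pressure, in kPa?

P₃ ≈ 897 kPa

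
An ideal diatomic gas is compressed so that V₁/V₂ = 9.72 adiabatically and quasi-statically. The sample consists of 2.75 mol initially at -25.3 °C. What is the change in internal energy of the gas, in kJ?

ΔU ≈ 21.0 kJ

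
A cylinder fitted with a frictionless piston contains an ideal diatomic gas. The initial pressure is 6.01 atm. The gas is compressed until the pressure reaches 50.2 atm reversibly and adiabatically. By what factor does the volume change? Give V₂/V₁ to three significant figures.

V₂/V₁ ≈ 0.220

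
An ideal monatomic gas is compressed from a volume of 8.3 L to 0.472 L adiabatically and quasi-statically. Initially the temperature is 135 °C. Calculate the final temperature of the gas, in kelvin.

For a reversible adiabat TV^(γ−1) is constant, so T₂ = T₁ (V₁/V₂)^(γ−1).
For a monatomic ideal gas γ = 5/3, so γ−1 = 2/3.
T₁ = 135 °C = 408.1 K.
T₂ = 408.1 × (8.3/0.472)^(2/3) = 2760 K.

T₂ ≈ 2760 K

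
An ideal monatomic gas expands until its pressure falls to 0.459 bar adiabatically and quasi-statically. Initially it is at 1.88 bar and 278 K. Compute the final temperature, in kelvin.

T₂ ≈ 158 K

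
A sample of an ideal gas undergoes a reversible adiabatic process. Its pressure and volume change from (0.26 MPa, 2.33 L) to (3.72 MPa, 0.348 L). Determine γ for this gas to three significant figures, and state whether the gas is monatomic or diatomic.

γ ≈ 1.40; diatomic

PV^γ = const ⇒ γ = ln(P₂/P₁) / ln(V₁/V₂).
γ = ln(3.72/0.26) / ln(2.33/0.348) = 1.399.
γ ≈ 1.40 is close to 7/5, so the gas is diatomic.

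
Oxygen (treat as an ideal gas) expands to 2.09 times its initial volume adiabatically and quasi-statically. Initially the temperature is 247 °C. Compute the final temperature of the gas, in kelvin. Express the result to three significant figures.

For a reversible adiabat TV^(γ−1) is constant, so T₂ = T₁ (V₁/V₂)^(γ−1).
For a diatomic ideal gas γ = 7/5, so γ−1 = 2/5.
T₁ = 247 °C = 520.1 K.
T₂ = 520.1 × (1/2.09)^(2/5) = 387.3 K.

T₂ ≈ 387 K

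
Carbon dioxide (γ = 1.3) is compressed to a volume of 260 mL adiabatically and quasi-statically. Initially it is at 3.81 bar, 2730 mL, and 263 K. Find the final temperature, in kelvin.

Adiabatic: T₁V₁^(γ−1) = T₂V₂^(γ−1) ⇒ T₂ = T₁ (V₁/V₂)^(γ−1).
T₂ = 263 × (2730/260)^(0.3) = 532.5 K.

T₂ ≈ 532 K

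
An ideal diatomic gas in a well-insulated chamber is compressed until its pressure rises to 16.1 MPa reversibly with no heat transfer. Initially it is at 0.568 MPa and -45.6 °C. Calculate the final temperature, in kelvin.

Along an adiabat T P^((1−γ)/γ) is constant, so T₂ = T₁ (P₂/P₁)^((γ−1)/γ).
For a diatomic ideal gas γ = 7/5, so (γ−1)/γ = 2/7.
T₁ = -45.6 °C = 227.5 K.
T₂ = 227.5 × (16.1/0.568)^(2/7) = 591.7 K.

T₂ ≈ 592 K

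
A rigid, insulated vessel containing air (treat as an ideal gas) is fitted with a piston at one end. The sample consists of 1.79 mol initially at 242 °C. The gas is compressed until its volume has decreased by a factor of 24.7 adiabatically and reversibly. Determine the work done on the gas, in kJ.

Adiabatic: T₁V₁^(γ−1) = T₂V₂^(γ−1) ⇒ T₂ = T₁ (V₁/V₂)^(γ−1).
γ = 7/5 for a diatomic ideal gas, so γ−1 = 2/5.
T₁ = 242 °C = 515.1 K.
T₂ = 515.1 × 24.7^(2/5) = 1858 K.
Q = 0, so ΔU = W_on_gas = nCᵥΔT with Cᵥ = R/(γ−1) = 20.79 J/(mol·K).
ΔU = 1.79 × 20.79 × (1858 − 515.1) = 49960 J.

W ≈ 50.0 kJ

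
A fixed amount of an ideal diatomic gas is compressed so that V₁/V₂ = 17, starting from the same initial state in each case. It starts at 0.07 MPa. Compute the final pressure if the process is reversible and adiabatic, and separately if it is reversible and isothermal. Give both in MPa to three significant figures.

For a diatomic ideal gas γ = 7/5.
Isothermal: P₂ = P₁(V₁/V₂) = 0.07×17 = 1.19 MPa.
Adiabatic: P₂ = P₁(V₁/V₂)^γ = 0.07×17^(7/5) = 3.696 MPa.

adiabatic: 3.70 MPa; isothermal: 1.19 MPa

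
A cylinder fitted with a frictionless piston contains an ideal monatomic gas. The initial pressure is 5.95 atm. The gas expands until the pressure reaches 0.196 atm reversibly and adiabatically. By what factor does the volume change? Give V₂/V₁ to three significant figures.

From PV^γ = const, V₂/V₁ = (P₁/P₂)^(1/γ).
For a monatomic ideal gas γ = 5/3.
V₂/V₁ = (5.95/0.196)^(3/5) = 7.751.

V₂/V₁ ≈ 7.75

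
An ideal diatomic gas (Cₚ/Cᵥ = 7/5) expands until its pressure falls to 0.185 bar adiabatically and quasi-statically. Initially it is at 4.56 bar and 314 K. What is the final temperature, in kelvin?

T₂ ≈ 126 K

Along an adiabat T P^((1−γ)/γ) is constant, so T₂ = T₁ (P₂/P₁)^((γ−1)/γ).
T₂ = 314 × (0.185/4.56)^(2/7) = 125.7 K.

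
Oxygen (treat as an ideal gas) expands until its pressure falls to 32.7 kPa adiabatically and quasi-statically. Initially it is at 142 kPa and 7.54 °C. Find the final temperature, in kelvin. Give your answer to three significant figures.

T₂ ≈ 185 K

Along an adiabat T P^((1−γ)/γ) is constant, so T₂ = T₁ (P₂/P₁)^((γ−1)/γ).
For a diatomic ideal gas γ = 7/5, so (γ−1)/γ = 2/7.
T₁ = 7.54 °C = 280.7 K.
T₂ = 280.7 × (32.7/142)^(2/7) = 184.5 K.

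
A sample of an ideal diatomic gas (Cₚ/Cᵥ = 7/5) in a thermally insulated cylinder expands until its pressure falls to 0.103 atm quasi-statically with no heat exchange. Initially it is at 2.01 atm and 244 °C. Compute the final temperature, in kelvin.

T₂ ≈ 221 K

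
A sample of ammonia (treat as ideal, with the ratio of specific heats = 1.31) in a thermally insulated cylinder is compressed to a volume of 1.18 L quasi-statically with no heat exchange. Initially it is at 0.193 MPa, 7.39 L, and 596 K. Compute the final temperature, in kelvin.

For a reversible adiabat TV^(γ−1) is constant, so T₂ = T₁ (V₁/V₂)^(γ−1).
T₂ = 596 × (7.39/1.18)^(0.31) = 1053 K.

T₂ ≈ 1050 K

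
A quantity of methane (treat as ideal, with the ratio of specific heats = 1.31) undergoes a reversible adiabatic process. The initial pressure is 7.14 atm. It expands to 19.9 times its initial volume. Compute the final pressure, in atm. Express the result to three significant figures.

P₂ ≈ 0.142 atm

Adiabatic: P₁V₁^γ = P₂V₂^γ ⇒ P₂ = P₁ (V₁/V₂)^γ.
P₂ = 7.14 × (1/19.9)^(1.31) = 0.142 atm.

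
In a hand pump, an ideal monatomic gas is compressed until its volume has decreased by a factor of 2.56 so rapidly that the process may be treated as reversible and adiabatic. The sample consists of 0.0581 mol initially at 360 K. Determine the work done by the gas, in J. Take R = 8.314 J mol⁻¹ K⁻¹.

Adiabatic: T₁V₁^(γ−1) = T₂V₂^(γ−1) ⇒ T₂ = T₁ (V₁/V₂)^(γ−1).
γ = 5/3 for a monatomic ideal gas, so γ−1 = 2/3.
T₂ = 360 × 2.56^(2/3) = 673.7 K.
Q = 0, so ΔU = W_on_gas = nCᵥΔT with Cᵥ = R/(γ−1) = 12.47 J/(mol·K).
ΔU = 0.0581 × 12.47 × (673.7 − 360) = 227.3 J.
Work done by the gas = −ΔU = -227.3 J.

W ≈ -227 J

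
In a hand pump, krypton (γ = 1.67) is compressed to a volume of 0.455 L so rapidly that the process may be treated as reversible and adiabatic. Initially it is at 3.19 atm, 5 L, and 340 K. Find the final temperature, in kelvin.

Adiabatic: T₁V₁^(γ−1) = T₂V₂^(γ−1) ⇒ T₂ = T₁ (V₁/V₂)^(γ−1).
T₂ = 340 × (5/0.455)^(0.67) = 1694 K.

T₂ ≈ 1690 K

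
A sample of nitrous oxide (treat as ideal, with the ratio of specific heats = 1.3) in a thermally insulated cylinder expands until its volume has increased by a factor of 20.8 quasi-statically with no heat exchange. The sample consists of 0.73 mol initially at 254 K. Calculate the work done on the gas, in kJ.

W ≈ -3.07 kJ

Adiabatic: T₁V₁^(γ−1) = T₂V₂^(γ−1) ⇒ T₂ = T₁ (V₁/V₂)^(γ−1).
T₂ = 254 × (1/20.8)^(0.3) = 102.2 K.
Q = 0, so ΔU = W_on_gas = nCᵥΔT with Cᵥ = R/(γ−1) = 27.71 J/(mol·K).
ΔU = 0.73 × 27.71 × (102.2 − 254) = -3071 J.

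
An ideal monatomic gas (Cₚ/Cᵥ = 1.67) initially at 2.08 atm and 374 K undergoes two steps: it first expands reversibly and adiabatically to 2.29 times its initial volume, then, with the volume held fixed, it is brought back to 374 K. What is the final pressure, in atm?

P₃ ≈ 0.908 atm

Adiabatic step (PV^γ = const): P₂ = 2.08×(1/2.29)^(1.67) = 0.5214 atm; T₂ = 374×(1/2.29)^(0.67) = 214.7 K.
Isochoric: P₃ = P₂(T₃/T₂) = 0.5214 × (374/214.7) = 0.9083 atm.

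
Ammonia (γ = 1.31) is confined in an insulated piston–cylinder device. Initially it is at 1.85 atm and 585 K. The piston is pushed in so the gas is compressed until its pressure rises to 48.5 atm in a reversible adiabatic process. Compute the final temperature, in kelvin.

Adiabatic: T₂/T₁ = (P₂/P₁)^((γ−1)/γ).
T₂ = 585 × (48.5/1.85)^(0.237) = 1267 K.

T₂ ≈ 1270 K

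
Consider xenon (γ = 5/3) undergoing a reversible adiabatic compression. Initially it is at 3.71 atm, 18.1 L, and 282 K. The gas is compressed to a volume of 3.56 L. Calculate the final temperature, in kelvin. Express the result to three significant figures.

T₂ ≈ 834 K

Adiabatic: T₁V₁^(γ−1) = T₂V₂^(γ−1) ⇒ T₂ = T₁ (V₁/V₂)^(γ−1).
T₂ = 282 × (18.1/3.56)^(2/3) = 833.8 K.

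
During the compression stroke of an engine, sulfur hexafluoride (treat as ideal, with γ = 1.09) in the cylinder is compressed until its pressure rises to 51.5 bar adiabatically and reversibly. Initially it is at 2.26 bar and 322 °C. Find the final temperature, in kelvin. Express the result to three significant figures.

Along an adiabat T P^((1−γ)/γ) is constant, so T₂ = T₁ (P₂/P₁)^((γ−1)/γ).
T₁ = 322 °C = 595.1 K.
T₂ = 595.1 × (51.5/2.26)^(0.0826) = 770.4 K.

T₂ ≈ 770 K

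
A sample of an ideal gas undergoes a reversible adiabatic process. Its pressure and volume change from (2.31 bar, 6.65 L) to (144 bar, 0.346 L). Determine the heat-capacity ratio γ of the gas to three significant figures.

PV^γ = const ⇒ γ = ln(P₂/P₁) / ln(V₁/V₂).
γ = ln(144/2.31) / ln(6.65/0.346) = 1.398.

γ ≈ 1.40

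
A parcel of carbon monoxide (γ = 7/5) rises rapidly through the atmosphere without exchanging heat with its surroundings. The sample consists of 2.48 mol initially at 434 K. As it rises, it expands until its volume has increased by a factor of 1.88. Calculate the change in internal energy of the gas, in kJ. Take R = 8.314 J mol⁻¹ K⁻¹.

ΔU ≈ -4.99 kJ

For a reversible adiabat TV^(γ−1) is constant, so T₂ = T₁ (V₁/V₂)^(γ−1).
T₂ = 434 × (1/1.88)^(2/5) = 337.2 K.
Q = 0, so ΔU = W_on_gas = nCᵥΔT with Cᵥ = R/(γ−1) = 20.79 J/(mol·K).
ΔU = 2.48 × 20.79 × (337.2 − 434) = -4992 J.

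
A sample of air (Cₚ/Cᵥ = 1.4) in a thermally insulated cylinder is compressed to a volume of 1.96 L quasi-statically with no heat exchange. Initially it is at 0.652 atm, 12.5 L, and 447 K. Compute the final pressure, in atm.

P₂ ≈ 8.72 atm

Adiabatic: P₁V₁^γ = P₂V₂^γ ⇒ P₂ = P₁ (V₁/V₂)^γ.
P₂ = 0.652 × (12.5/1.96)^(1.4) = 8.725 atm.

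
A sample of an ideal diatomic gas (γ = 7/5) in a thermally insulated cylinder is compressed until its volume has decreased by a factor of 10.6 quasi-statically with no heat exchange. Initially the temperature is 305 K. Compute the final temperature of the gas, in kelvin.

T₂ ≈ 784 K

For a reversible adiabat TV^(γ−1) is constant, so T₂ = T₁ (V₁/V₂)^(γ−1).
T₂ = 305 × 10.6^(2/5) = 784.2 K.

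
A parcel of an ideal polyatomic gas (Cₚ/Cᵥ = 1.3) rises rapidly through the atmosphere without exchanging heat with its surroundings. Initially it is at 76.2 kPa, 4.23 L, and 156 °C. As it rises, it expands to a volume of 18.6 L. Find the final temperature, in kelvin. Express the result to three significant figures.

Adiabatic: T₁V₁^(γ−1) = T₂V₂^(γ−1) ⇒ T₂ = T₁ (V₁/V₂)^(γ−1).
T₁ = 156 °C = 429.1 K.
T₂ = 429.1 × (4.23/18.6)^(0.3) = 275.2 K.

T₂ ≈ 275 K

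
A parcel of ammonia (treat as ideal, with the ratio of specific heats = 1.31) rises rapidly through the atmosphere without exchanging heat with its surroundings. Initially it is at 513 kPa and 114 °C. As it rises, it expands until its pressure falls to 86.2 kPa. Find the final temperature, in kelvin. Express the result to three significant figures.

T₂ ≈ 254 K

Adiabatic: T₂/T₁ = (P₂/P₁)^((γ−1)/γ).
T₁ = 114 °C = 387.1 K.
T₂ = 387.1 × (86.2/513)^(0.237) = 253.8 K.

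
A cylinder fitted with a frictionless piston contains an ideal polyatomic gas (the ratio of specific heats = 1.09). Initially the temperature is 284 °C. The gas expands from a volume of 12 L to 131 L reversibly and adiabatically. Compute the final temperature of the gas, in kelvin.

Adiabatic: T₁V₁^(γ−1) = T₂V₂^(γ−1) ⇒ T₂ = T₁ (V₁/V₂)^(γ−1).
T₁ = 284 °C = 557.1 K.
T₂ = 557.1 × (12/131)^(0.09) = 449.3 K.

T₂ ≈ 449 K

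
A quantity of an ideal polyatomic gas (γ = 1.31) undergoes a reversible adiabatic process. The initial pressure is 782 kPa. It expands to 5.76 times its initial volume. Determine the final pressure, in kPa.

P₂ ≈ 78.9 kPa

Since PV^γ is constant along a reversible adiabat, P₂ = P₁ (V₁/V₂)^γ.
P₂ = 782 × (1/5.76)^(1.31) = 78.9 kPa.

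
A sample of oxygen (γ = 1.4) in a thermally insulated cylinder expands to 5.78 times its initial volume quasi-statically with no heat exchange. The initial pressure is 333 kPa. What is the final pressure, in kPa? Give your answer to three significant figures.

Adiabatic: P₁V₁^γ = P₂V₂^γ ⇒ P₂ = P₁ (V₁/V₂)^γ.
P₂ = 333 × (1/5.78)^(1.4) = 28.56 kPa.

P₂ ≈ 28.6 kPa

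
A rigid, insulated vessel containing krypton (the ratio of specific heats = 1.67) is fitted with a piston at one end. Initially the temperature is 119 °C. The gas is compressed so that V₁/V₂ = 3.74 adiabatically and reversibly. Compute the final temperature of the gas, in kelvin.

T₂ ≈ 949 K

For a reversible adiabat TV^(γ−1) is constant, so T₂ = T₁ (V₁/V₂)^(γ−1).
T₁ = 119 °C = 392.1 K.
T₂ = 392.1 × 3.74^(0.67) = 949 K.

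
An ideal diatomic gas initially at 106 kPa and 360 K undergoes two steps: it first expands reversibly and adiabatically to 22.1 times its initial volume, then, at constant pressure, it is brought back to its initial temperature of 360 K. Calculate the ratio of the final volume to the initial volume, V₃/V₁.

For a diatomic ideal gas γ = 7/5.
Adiabatic step: V₂/V₁ = 22.1; T₂ = T₁·(1/22.1)^(2/5) = 104.4 K.
Isobaric step: V₃/V₂ = T₃/T₂ = 360/104.4.
V₃/V₁ = (V₂/V₁)(V₃/V₂) = 22.1 × (360/104.4) = 76.23.

V₃/V₁ ≈ 76.2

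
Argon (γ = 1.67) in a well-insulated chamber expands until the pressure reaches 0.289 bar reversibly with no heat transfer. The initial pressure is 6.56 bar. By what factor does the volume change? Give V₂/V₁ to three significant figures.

V₂/V₁ ≈ 6.49

From PV^γ = const, V₂/V₁ = (P₁/P₂)^(1/γ).
V₂/V₁ = (6.56/0.289)^(0.599) = 6.486.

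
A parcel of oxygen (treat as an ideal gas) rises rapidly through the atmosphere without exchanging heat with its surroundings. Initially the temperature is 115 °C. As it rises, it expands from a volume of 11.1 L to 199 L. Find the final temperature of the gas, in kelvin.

T₂ ≈ 122 K

Adiabatic: T₁V₁^(γ−1) = T₂V₂^(γ−1) ⇒ T₂ = T₁ (V₁/V₂)^(γ−1).
For a diatomic ideal gas γ = 7/5, so γ−1 = 2/5.
T₁ = 115 °C = 388.1 K.
T₂ = 388.1 × (11.1/199)^(2/5) = 122.3 K.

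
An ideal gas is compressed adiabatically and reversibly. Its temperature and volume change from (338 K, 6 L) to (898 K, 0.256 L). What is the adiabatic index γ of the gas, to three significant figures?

γ ≈ 1.31

TV^(γ−1) = const ⇒ γ − 1 = ln(T₂/T₁) / ln(V₁/V₂).
γ = 1 + ln(898/338) / ln(6/0.256) = 1.31.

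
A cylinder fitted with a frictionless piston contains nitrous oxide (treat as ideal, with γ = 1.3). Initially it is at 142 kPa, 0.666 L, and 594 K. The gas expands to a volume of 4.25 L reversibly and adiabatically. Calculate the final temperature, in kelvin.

T₂ ≈ 341 K

For a reversible adiabat TV^(γ−1) is constant, so T₂ = T₁ (V₁/V₂)^(γ−1).
T₂ = 594 × (0.666/4.25)^(0.3) = 340.7 K.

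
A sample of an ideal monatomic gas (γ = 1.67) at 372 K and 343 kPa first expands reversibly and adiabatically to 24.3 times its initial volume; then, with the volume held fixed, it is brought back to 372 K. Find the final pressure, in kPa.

P₃ ≈ 14.1 kPa

Adiabatic step (PV^γ = const): P₂ = 343×(1/24.3)^(1.67) = 1.665 kPa; T₂ = 372×(1/24.3)^(0.67) = 43.87 K.
Isochoric: P₃ = P₂(T₃/T₂) = 1.665 × (372/43.87) = 14.12 kPa.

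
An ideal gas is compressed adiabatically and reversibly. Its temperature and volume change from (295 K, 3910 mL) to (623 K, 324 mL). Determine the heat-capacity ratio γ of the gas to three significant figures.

TV^(γ−1) = const ⇒ γ − 1 = ln(T₂/T₁) / ln(V₁/V₂).
γ = 1 + ln(623/295) / ln(3910/324) = 1.3.

γ ≈ 1.30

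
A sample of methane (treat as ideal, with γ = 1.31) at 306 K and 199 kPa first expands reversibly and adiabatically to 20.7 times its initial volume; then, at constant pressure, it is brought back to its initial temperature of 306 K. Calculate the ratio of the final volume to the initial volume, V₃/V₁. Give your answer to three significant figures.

V₃/V₁ ≈ 53.0

Adiabatic step: V₂/V₁ = 20.7; T₂ = T₁·(1/20.7)^(0.31) = 119.6 K.
Isobaric step: V₃/V₂ = T₃/T₂ = 306/119.6.
V₃/V₁ = (V₂/V₁)(V₃/V₂) = 20.7 × (306/119.6) = 52.96.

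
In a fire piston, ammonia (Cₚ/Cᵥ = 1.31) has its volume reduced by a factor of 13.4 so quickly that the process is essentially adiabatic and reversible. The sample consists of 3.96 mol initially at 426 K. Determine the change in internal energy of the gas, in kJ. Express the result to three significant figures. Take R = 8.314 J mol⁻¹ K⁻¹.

ΔU ≈ 55.9 kJ

For a reversible adiabat TV^(γ−1) is constant, so T₂ = T₁ (V₁/V₂)^(γ−1).
T₂ = 426 × 13.4^(0.31) = 952.4 K.
Q = 0, so ΔU = W_on_gas = nCᵥΔT with Cᵥ = R/(γ−1) = 26.82 J/(mol·K).
ΔU = 3.96 × 26.82 × (952.4 − 426) = 55900 J.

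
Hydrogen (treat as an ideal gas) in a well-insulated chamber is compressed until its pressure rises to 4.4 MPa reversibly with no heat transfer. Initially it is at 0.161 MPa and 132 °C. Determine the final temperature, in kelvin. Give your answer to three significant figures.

T₂ ≈ 1040 K

Along an adiabat T P^((1−γ)/γ) is constant, so T₂ = T₁ (P₂/P₁)^((γ−1)/γ).
For a diatomic ideal gas γ = 7/5, so (γ−1)/γ = 2/7.
T₁ = 132 °C = 405.1 K.
T₂ = 405.1 × (4.4/0.161)^(2/7) = 1043 K.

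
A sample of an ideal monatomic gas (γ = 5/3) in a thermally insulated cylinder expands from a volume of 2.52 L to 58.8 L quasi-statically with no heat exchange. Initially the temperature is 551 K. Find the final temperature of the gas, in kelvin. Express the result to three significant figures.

T₂ ≈ 67.5 K

For a reversible adiabat TV^(γ−1) is constant, so T₂ = T₁ (V₁/V₂)^(γ−1).
T₂ = 551 × (2.52/58.8)^(2/3) = 67.48 K.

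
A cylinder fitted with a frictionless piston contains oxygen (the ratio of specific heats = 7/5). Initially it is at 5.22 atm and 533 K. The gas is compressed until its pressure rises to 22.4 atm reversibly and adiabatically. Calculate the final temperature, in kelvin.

T₂ ≈ 808 K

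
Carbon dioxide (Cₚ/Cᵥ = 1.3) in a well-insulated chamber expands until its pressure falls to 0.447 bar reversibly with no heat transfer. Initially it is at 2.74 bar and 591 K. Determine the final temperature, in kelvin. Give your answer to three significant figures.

T₂ ≈ 389 K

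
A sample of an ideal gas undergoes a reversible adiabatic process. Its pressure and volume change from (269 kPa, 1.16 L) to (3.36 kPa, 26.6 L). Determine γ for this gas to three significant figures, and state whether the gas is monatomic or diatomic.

γ ≈ 1.40; diatomic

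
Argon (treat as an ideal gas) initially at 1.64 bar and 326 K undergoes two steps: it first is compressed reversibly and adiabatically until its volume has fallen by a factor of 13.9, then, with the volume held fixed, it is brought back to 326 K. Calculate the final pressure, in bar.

For a monatomic ideal gas γ = 5/3.
Adiabatic step (PV^γ = const): P₂ = 1.64×13.9^(5/3) = 131.8 bar; T₂ = 326×13.9^(2/3) = 1885 K.
Isochoric: P₃ = P₂(T₃/T₂) = 131.8 × (326/1885) = 22.8 bar.

P₃ ≈ 22.8 bar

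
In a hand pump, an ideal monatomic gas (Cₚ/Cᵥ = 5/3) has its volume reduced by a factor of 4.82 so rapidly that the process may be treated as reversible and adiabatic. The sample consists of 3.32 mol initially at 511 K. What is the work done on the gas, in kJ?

W ≈ 39.2 kJ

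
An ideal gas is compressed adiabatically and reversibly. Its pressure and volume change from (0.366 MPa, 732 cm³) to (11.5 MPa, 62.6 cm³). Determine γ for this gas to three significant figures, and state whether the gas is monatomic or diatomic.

γ ≈ 1.40; diatomic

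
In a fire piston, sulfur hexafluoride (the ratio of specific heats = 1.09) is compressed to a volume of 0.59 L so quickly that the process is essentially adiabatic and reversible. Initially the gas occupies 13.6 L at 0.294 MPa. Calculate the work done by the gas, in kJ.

P₂ = P₁(V₁/V₂)^γ = 0.294×(13.6/0.59)^(1.09) = 8.988 MPa.
For a reversible adiabat, W_by_gas = (P₁V₁ − P₂V₂)/(γ−1).
W_by = (294000×0.0136 − 8.988×10^6×0.00059) / (0.09) = -14500 J.

W ≈ -14.5 kJ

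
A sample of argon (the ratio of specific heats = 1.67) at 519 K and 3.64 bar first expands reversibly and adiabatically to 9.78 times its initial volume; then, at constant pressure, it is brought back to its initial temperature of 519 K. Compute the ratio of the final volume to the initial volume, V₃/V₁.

Adiabatic step: V₂/V₁ = 9.78; T₂ = T₁·(1/9.78)^(0.67) = 112.6 K.
Isobaric step: V₃/V₂ = T₃/T₂ = 519/112.6.
V₃/V₁ = (V₂/V₁)(V₃/V₂) = 9.78 × (519/112.6) = 45.07.

V₃/V₁ ≈ 45.1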